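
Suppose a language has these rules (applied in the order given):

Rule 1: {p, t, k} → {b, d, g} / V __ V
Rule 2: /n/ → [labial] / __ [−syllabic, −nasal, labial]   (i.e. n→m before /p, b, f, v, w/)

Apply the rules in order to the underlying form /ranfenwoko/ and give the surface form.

Rule 1 (intervocalic voicing): /k/ is a voiceless stop between vowels /o/ and /o/, so it voices to [g]. /ranfenwoko/ → ranfenwogo.
Rule 2 (nasal place assimilation): /n/ precedes the labial consonant /f/, so it assimilates in place to [m]. /n/ precedes the labial consonant /w/, so it assimilates in place to [m]. /ranfenwogo/ → ramfemwogo.

ramfemwogo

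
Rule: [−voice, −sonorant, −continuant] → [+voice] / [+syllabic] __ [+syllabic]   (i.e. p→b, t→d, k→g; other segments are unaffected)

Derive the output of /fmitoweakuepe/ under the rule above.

/t/ is a voiceless stop between vowels /i/ and /o/, so it voices to [d].
/k/ is a voiceless stop between vowels /a/ and /u/, so it voices to [g].
/p/ is a voiceless stop between vowels /e/ and /e/, so it voices to [b].
Surface form: [fmidoweaguebe].

fmidoweaguebe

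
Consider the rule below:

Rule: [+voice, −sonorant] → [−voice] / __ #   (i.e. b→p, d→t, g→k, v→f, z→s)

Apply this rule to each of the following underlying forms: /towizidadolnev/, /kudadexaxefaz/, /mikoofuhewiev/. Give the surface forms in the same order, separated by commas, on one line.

towizidadolnef, kudadexaxefas, mikoofuhewief

/towizidadolnev/: /v/ is a voiced obstruent in word-final position, so it devoices to [f]. → [towizidadolnef].
/kudadexaxefaz/: /z/ is a voiced obstruent in word-final position, so it devoices to [s]. → [kudadexaxefas].
/mikoofuhewiev/: /v/ is a voiced obstruent in word-final position, so it devoices to [f]. → [mikoofuhewief].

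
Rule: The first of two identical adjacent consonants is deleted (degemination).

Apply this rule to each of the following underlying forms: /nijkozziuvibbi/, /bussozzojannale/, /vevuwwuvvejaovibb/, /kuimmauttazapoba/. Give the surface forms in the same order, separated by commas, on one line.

/nijkozziuvibbi/: /zz/ is a geminate; the first /z/ deletes. /bb/ is a geminate; the first /b/ deletes. → [nijkoziuvibi].
/bussozzojannale/: /ss/ is a geminate; the first /s/ deletes. /zz/ is a geminate; the first /z/ deletes. /nn/ is a geminate; the first /n/ deletes. → [busozojanale].
/vevuwwuvvejaovibb/: /ww/ is a geminate; the first /w/ deletes. /vv/ is a geminate; the first /v/ deletes. /bb/ is a geminate; the first /b/ deletes. → [vevuwuvejaovib].
/kuimmauttazapoba/: /mm/ is a geminate; the first /m/ deletes. /tt/ is a geminate; the first /t/ deletes. → [kuimautazapoba].

nijkoziuvibi, busozojanale, vevuwuvejaovib, kuimautazapoba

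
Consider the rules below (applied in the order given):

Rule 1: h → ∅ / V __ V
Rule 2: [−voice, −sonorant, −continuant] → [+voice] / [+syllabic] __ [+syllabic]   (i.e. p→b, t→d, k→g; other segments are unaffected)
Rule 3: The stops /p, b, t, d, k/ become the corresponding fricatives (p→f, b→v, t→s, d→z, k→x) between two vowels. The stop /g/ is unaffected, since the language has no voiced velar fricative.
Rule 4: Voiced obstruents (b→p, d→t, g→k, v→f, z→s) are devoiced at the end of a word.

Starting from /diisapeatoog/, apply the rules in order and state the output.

Rule 1 (intervocalic h-deletion): no segment meets the environment; /diisapeatoog/ is unchanged.
Rule 2 (intervocalic voicing): /p/ is a voiceless stop between vowels /a/ and /e/, so it voices to [b]. /t/ is a voiceless stop between vowels /a/ and /o/, so it voices to [d]. /diisapeatoog/ → diisabeadoog.
Rule 3 (intervocalic spirantization): /b/ is a stop between vowels /a/ and /e/, so it spirantizes to the fricative [v]. /d/ is a stop between vowels /a/ and /o/, so it spirantizes to the fricative [z]. /diisabeadoog/ → diisaveazoog.
Rule 4 (final devoicing): /g/ is a voiced obstruent in word-final position, so it devoices to [k]. /diisaveazoog/ → diisaveazook.

diisaveazook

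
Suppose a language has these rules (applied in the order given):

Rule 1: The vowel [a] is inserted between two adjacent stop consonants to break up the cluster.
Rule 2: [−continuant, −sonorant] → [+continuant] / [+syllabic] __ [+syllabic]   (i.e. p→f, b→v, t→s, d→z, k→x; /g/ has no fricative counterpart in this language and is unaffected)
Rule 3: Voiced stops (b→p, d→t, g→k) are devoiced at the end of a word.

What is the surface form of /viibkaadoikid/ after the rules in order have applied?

viivaxaazoixit

Rule 1 (stop-cluster a-epenthesis): /b/ and /k/ form a stop–stop cluster, so [a] is inserted between them. /viibkaadoikid/ → viibakaadoikid.
Rule 2 (intervocalic spirantization): /b/ is a stop between vowels /i/ and /a/, so it spirantizes to the fricative [v]. /k/ is a stop between vowels /a/ and /a/, so it spirantizes to the fricative [x]. /d/ is a stop between vowels /a/ and /o/, so it spirantizes to the fricative [z]. /k/ is a stop between vowels /i/ and /i/, so it spirantizes to the fricative [x]. /viibakaadoikid/ → viivaxaazoixid.
Rule 3 (final devoicing): /d/ is a voiced stop in word-final position, so it devoices to [t]. /viivaxaazoixid/ → viivaxaazoixit.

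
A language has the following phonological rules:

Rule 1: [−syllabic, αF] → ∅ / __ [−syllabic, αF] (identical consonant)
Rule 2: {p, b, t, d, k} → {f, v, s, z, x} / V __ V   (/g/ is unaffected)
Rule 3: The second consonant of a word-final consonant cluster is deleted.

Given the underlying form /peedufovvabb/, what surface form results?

peezufovab

Rule 1 (degemination): /vv/ is a geminate; the first /v/ deletes. /bb/ is a geminate; the first /b/ deletes. /peedufovvabb/ → peedufovab.
Rule 2 (intervocalic spirantization): /d/ is a stop between vowels /e/ and /u/, so it spirantizes to the fricative [z]. /peedufovab/ → peezufovab.
Rule 3 (final cluster simplification): no segment meets the environment; /peezufovab/ is unchanged.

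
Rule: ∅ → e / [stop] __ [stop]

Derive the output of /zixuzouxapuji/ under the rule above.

No segment of /zixuzouxapuji/ meets the structural description of the rule, so the form surfaces unchanged.

zixuzouxapuji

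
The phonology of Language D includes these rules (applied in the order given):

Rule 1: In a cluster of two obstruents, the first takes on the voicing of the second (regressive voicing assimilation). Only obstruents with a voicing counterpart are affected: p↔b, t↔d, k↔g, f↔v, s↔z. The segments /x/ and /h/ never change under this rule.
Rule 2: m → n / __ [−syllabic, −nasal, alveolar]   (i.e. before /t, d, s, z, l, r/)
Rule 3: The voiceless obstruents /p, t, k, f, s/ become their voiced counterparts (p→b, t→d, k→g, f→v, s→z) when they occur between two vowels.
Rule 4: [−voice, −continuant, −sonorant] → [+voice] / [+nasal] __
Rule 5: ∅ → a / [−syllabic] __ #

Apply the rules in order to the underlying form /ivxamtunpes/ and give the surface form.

ifxandunbesa

Rule 1 (regressive voicing assimilation): /v/ precedes the voiceless obstruent /x/, so it devoices to [f] by assimilation. /ivxamtunpes/ → ifxamtunpes.
Rule 2 (nasal place assimilation): /m/ precedes the alveolar consonant /t/, so it assimilates in place to [n]. /ifxamtunpes/ → ifxantunpes.
Rule 3 (intervocalic voicing): no segment meets the environment; /ifxantunpes/ is unchanged.
Rule 4 (post-nasal voicing): /t/ is a voiceless stop immediately after the nasal /n/, so it voices to [d]. /p/ is a voiceless stop immediately after the nasal /n/, so it voices to [b]. /ifxantunpes/ → ifxandunbes.
Rule 5 (final a-epenthesis): the form ends in the consonant /s/, so [a] is inserted word-finally. /ifxandunbes/ → ifxandunbesa.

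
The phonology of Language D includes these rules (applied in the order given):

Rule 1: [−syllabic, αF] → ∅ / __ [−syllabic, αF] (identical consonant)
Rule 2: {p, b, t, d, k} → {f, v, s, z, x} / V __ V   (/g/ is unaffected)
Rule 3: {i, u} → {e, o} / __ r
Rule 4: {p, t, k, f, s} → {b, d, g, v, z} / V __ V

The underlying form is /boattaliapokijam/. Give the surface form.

Rule 1 (degemination): /tt/ is a geminate; the first /t/ deletes. /boattaliapokijam/ → boataliapokijam.
Rule 2 (intervocalic spirantization): /t/ is a stop between vowels /a/ and /a/, so it spirantizes to the fricative [s]. /p/ is a stop between vowels /a/ and /o/, so it spirantizes to the fricative [f]. /k/ is a stop between vowels /o/ and /i/, so it spirantizes to the fricative [x]. /boataliapokijam/ → boasaliafoxijam.
Rule 3 (pre-rhotic lowering): no segment meets the environment; /boasaliafoxijam/ is unchanged.
Rule 4 (intervocalic voicing): /s/ is a voiceless obstruent between vowels /a/ and /a/, so it voices to [z]. /f/ is a voiceless obstruent between vowels /a/ and /o/, so it voices to [v]. /boasaliafoxijam/ → boazaliavoxijam.

boazaliavoxijam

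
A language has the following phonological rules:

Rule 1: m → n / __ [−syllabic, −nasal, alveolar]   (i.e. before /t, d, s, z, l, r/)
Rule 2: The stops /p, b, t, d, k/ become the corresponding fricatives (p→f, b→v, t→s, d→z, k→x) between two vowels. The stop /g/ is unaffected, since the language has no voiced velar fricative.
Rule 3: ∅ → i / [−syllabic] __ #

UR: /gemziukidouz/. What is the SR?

Rule 1 (nasal place assimilation): /m/ precedes the alveolar consonant /z/, so it assimilates in place to [n]. /gemziukidouz/ → genziukidouz.
Rule 2 (intervocalic spirantization): /k/ is a stop between vowels /u/ and /i/, so it spirantizes to the fricative [x]. /d/ is a stop between vowels /i/ and /o/, so it spirantizes to the fricative [z]. /genziukidouz/ → genziuxizouz.
Rule 3 (final i-epenthesis): the form ends in the consonant /z/, so [i] is inserted word-finally. /genziuxizouz/ → genziuxizouzi.

genziuxizouzi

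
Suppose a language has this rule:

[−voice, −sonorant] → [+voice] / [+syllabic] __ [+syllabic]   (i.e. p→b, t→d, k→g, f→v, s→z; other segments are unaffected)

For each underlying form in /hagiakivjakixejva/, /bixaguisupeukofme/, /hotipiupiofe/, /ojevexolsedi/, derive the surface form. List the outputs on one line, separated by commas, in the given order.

/hagiakivjakixejva/: /k/ is a voiceless obstruent between vowels /a/ and /i/, so it voices to [g]. /k/ is a voiceless obstruent between vowels /a/ and /i/, so it voices to [g]. → [hagiagivjagixejva].
/bixaguisupeukofme/: /s/ is a voiceless obstruent between vowels /i/ and /u/, so it voices to [z]. /p/ is a voiceless obstruent between vowels /u/ and /e/, so it voices to [b]. /k/ is a voiceless obstruent between vowels /u/ and /o/, so it voices to [g]. → [bixaguizubeugofme].
/hotipiupiofe/: /t/ is a voiceless obstruent between vowels /o/ and /i/, so it voices to [d]. /p/ is a voiceless obstruent between vowels /i/ and /i/, so it voices to [b]. /p/ is a voiceless obstruent between vowels /u/ and /i/, so it voices to [b]. /f/ is a voiceless obstruent between vowels /o/ and /e/, so it voices to [v]. → [hodibiubiove].
/ojevexolsedi/: the rule's environment is not met; surfaces unchanged as [ojevexolsedi].

hagiagivjagixejva, bixaguizubeugofme, hodibiubiove, ojevexolsedi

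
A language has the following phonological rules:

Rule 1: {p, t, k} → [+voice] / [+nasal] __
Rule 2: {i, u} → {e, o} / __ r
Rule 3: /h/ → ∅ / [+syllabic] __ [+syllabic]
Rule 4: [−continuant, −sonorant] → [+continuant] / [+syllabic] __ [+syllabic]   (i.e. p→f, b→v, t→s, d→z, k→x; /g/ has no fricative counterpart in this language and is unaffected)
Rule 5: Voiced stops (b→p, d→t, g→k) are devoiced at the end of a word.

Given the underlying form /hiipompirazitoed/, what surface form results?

Rule 1 (post-nasal voicing): /p/ is a voiceless stop immediately after the nasal /m/, so it voices to [b]. /hiipompirazitoed/ → hiipombirazitoed.
Rule 2 (pre-rhotic lowering): /i/ is a high vowel immediately before /r/, so it lowers to [e]. /hiipombirazitoed/ → hiipomberazitoed.
Rule 3 (intervocalic h-deletion): no segment meets the environment; /hiipomberazitoed/ is unchanged.
Rule 4 (intervocalic spirantization): /p/ is a stop between vowels /i/ and /o/, so it spirantizes to the fricative [f]. /t/ is a stop between vowels /i/ and /o/, so it spirantizes to the fricative [s]. /hiipomberazitoed/ → hiifomberazisoed.
Rule 5 (final devoicing): /d/ is a voiced stop in word-final position, so it devoices to [t]. /hiifomberazisoed/ → hiifomberazisoet.

hiifomberazisoet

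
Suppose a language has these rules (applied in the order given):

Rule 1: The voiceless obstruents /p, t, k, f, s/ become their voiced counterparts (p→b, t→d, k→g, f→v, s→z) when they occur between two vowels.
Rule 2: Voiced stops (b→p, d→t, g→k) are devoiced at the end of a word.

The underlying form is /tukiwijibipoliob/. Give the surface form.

tugiwijibiboliop

Rule 1 (intervocalic voicing): /k/ is a voiceless obstruent between vowels /u/ and /i/, so it voices to [g]. /p/ is a voiceless obstruent between vowels /i/ and /o/, so it voices to [b]. /tukiwijibipoliob/ → tugiwijibiboliob.
Rule 2 (final devoicing): /b/ is a voiced stop in word-final position, so it devoices to [p]. /tugiwijibiboliob/ → tugiwijibiboliop.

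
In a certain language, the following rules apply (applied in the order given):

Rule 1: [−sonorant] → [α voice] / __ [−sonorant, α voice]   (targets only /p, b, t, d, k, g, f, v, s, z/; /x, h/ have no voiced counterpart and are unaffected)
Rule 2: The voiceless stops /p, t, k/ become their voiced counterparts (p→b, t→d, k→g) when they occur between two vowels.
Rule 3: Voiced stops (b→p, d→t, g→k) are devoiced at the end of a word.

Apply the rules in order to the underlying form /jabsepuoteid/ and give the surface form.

Rule 1 (regressive voicing assimilation): /b/ precedes the voiceless obstruent /s/, so it devoices to [p] by assimilation. /jabsepuoteid/ → japsepuoteid.
Rule 2 (intervocalic voicing): /p/ is a voiceless stop between vowels /e/ and /u/, so it voices to [b]. /t/ is a voiceless stop between vowels /o/ and /e/, so it voices to [d]. /japsepuoteid/ → japsebuodeid.
Rule 3 (final devoicing): /d/ is a voiced stop in word-final position, so it devoices to [t]. /japsebuodeid/ → japsebuodeit.

japsebuodeit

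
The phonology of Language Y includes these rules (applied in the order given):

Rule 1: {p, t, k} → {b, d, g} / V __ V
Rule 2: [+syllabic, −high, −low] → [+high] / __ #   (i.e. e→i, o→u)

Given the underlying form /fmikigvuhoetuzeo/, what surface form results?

Rule 1 (intervocalic voicing): /k/ is a voiceless stop between vowels /i/ and /i/, so it voices to [g]. /t/ is a voiceless stop between vowels /e/ and /u/, so it voices to [d]. /fmikigvuhoetuzeo/ → fmigigvuhoeduzeo.
Rule 2 (final vowel raising): /o/ is a mid vowel in word-final position, so it raises to [u]. /fmigigvuhoeduzeo/ → fmigigvuhoeduzeu.

fmigigvuhoeduzeu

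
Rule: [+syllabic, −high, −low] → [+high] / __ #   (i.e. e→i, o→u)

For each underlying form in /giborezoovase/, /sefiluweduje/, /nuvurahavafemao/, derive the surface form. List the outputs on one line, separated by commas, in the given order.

/giborezoovase/: /e/ is a mid vowel in word-final position, so it raises to [i]. → [giborezoovasi].
/sefiluweduje/: /e/ is a mid vowel in word-final position, so it raises to [i]. → [sefiluweduji].
/nuvurahavafemao/: /o/ is a mid vowel in word-final position, so it raises to [u]. → [nuvurahavafemau].

giborezoovasi, sefiluweduji, nuvurahavafemau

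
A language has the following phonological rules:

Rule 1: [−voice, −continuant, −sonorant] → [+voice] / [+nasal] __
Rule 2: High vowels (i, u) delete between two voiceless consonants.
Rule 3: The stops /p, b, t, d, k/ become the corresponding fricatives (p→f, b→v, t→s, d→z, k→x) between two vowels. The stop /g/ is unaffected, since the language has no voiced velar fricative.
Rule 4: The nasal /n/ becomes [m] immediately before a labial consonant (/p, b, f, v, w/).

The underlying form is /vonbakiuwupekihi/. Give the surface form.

vombaxiuwufekhi

Rule 1 (post-nasal voicing): no segment meets the environment; /vonbakiuwupekihi/ is unchanged.
Rule 2 (high vowel syncope): /i/ is a high vowel flanked by voiceless consonants /k/ and /h/, so it deletes. /vonbakiuwupekihi/ → vonbakiuwupekhi.
Rule 3 (intervocalic spirantization): /k/ is a stop between vowels /a/ and /i/, so it spirantizes to the fricative [x]. /p/ is a stop between vowels /u/ and /e/, so it spirantizes to the fricative [f]. /vonbakiuwupekhi/ → vonbaxiuwufekhi.
Rule 4 (nasal place assimilation): /n/ precedes the labial consonant /b/, so it assimilates in place to [m]. /vonbaxiuwufekhi/ → vombaxiuwufekhi.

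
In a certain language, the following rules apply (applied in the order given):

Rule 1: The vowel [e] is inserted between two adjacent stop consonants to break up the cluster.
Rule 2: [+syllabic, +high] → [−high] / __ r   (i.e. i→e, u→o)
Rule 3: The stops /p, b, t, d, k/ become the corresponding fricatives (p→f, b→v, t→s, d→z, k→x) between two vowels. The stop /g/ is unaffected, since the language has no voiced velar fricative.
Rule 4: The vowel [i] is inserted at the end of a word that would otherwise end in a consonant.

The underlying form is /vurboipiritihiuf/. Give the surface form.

Rule 1 (stop-cluster e-epenthesis): no segment meets the environment; /vurboipiritihiuf/ is unchanged.
Rule 2 (pre-rhotic lowering): /u/ is a high vowel immediately before /r/, so it lowers to [o]. /i/ is a high vowel immediately before /r/, so it lowers to [e]. /vurboipiritihiuf/ → vorboiperitihiuf.
Rule 3 (intervocalic spirantization): /p/ is a stop between vowels /i/ and /e/, so it spirantizes to the fricative [f]. /t/ is a stop between vowels /i/ and /i/, so it spirantizes to the fricative [s]. /vorboiperitihiuf/ → vorboiferisihiuf.
Rule 4 (final i-epenthesis): the form ends in the consonant /f/, so [i] is inserted word-finally. /vorboiferisihiuf/ → vorboiferisihiufi.

vorboiferisihiufi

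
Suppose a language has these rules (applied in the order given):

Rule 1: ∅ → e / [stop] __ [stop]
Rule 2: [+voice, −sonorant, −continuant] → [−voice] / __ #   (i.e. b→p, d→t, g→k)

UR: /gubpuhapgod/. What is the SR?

gubepuhapegot

Rule 1 (stop-cluster e-epenthesis): /b/ and /p/ form a stop–stop cluster, so [e] is inserted between them. /p/ and /g/ form a stop–stop cluster, so [e] is inserted between them. /gubpuhapgod/ → gubepuhapegod.
Rule 2 (final devoicing): /d/ is a voiced stop in word-final position, so it devoices to [t]. /gubepuhapegod/ → gubepuhapegot.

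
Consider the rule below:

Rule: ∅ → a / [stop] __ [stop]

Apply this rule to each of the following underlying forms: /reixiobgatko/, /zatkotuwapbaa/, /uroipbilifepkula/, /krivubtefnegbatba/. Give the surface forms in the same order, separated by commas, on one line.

/reixiobgatko/: /b/ and /g/ form a stop–stop cluster, so [a] is inserted between them. /t/ and /k/ form a stop–stop cluster, so [a] is inserted between them. → [reixiobagatako].
/zatkotuwapbaa/: /t/ and /k/ form a stop–stop cluster, so [a] is inserted between them. /p/ and /b/ form a stop–stop cluster, so [a] is inserted between them. → [zatakotuwapabaa].
/uroipbilifepkula/: /p/ and /b/ form a stop–stop cluster, so [a] is inserted between them. /p/ and /k/ form a stop–stop cluster, so [a] is inserted between them. → [uroipabilifepakula].
/krivubtefnegbatba/: /b/ and /t/ form a stop–stop cluster, so [a] is inserted between them. /g/ and /b/ form a stop–stop cluster, so [a] is inserted between them. /t/ and /b/ form a stop–stop cluster, so [a] is inserted between them. → [krivubatefnegabataba].

reixiobagatako, zatakotuwapabaa, uroipabilifepakula, krivubatefnegabataba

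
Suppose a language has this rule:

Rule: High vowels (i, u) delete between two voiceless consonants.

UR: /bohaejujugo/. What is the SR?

bohaejujugo

No segment of /bohaejujugo/ meets the structural description of the rule, so the form surfaces unchanged.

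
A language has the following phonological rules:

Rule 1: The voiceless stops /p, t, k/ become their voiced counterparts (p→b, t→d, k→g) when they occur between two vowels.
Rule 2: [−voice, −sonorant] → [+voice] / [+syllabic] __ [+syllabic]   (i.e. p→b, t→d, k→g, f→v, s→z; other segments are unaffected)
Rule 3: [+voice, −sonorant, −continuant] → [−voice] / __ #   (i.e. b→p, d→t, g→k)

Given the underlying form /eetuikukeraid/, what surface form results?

eeduigugerait

Rule 1 (intervocalic voicing): /t/ is a voiceless stop between vowels /e/ and /u/, so it voices to [d]. /k/ is a voiceless stop between vowels /i/ and /u/, so it voices to [g]. /k/ is a voiceless stop between vowels /u/ and /e/, so it voices to [g]. /eetuikukeraid/ → eeduigugeraid.
Rule 2 (intervocalic voicing): no segment meets the environment; /eeduigugeraid/ is unchanged.
Rule 3 (final devoicing): /d/ is a voiced stop in word-final position, so it devoices to [t]. /eeduigugeraid/ → eeduigugerait.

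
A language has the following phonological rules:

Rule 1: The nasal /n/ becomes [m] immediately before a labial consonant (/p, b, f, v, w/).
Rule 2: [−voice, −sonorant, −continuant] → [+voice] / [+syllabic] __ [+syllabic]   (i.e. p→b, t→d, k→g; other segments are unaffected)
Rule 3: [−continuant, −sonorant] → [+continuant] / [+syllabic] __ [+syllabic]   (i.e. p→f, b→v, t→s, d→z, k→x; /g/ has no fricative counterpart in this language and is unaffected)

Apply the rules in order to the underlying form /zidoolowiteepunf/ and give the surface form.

zizoolowizeevumf

Rule 1 (nasal place assimilation): /n/ precedes the labial consonant /f/, so it assimilates in place to [m]. /zidoolowiteepunf/ → zidoolowiteepumf.
Rule 2 (intervocalic voicing): /t/ is a voiceless stop between vowels /i/ and /e/, so it voices to [d]. /p/ is a voiceless stop between vowels /e/ and /u/, so it voices to [b]. /zidoolowiteepumf/ → zidoolowideebumf.
Rule 3 (intervocalic spirantization): /d/ is a stop between vowels /i/ and /o/, so it spirantizes to the fricative [z]. /d/ is a stop between vowels /i/ and /e/, so it spirantizes to the fricative [z]. /b/ is a stop between vowels /e/ and /u/, so it spirantizes to the fricative [v]. /zidoolowideebumf/ → zizoolowizeevumf.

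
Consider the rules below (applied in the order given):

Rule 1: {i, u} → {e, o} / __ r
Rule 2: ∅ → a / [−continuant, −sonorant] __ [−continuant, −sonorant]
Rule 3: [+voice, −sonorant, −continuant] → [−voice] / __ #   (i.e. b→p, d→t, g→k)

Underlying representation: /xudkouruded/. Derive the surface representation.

Rule 1 (pre-rhotic lowering): /u/ is a high vowel immediately before /r/, so it lowers to [o]. /xudkouruded/ → xudkooruded.
Rule 2 (stop-cluster a-epenthesis): /d/ and /k/ form a stop–stop cluster, so [a] is inserted between them. /xudkooruded/ → xudakooruded.
Rule 3 (final devoicing): /d/ is a voiced stop in word-final position, so it devoices to [t]. /xudakooruded/ → xudakoorudet.

xudakoorudet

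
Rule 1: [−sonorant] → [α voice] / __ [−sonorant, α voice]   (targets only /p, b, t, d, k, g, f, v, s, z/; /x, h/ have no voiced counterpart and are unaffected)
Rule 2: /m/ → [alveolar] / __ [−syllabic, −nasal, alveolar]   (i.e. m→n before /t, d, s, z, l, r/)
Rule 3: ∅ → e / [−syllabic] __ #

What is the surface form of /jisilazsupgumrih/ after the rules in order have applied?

Rule 1 (regressive voicing assimilation): /z/ precedes the voiceless obstruent /s/, so it devoices to [s] by assimilation. /p/ precedes the voiced obstruent /g/, so it voices to [b] by assimilation. /jisilazsupgumrih/ → jisilassubgumrih.
Rule 2 (nasal place assimilation): /m/ precedes the alveolar consonant /r/, so it assimilates in place to [n]. /jisilassubgumrih/ → jisilassubgunrih.
Rule 3 (final e-epenthesis): the form ends in the consonant /h/, so [e] is inserted word-finally. /jisilassubgunrih/ → jisilassubgunrihe.

jisilassubgunrihe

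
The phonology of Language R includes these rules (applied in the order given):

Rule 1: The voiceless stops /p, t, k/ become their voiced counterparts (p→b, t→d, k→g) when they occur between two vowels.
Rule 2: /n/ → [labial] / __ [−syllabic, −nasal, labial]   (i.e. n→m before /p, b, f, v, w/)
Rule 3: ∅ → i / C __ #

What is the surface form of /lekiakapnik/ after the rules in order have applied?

Rule 1 (intervocalic voicing): /k/ is a voiceless stop between vowels /e/ and /i/, so it voices to [g]. /k/ is a voiceless stop between vowels /a/ and /a/, so it voices to [g]. /lekiakapnik/ → legiagapnik.
Rule 2 (nasal place assimilation): no segment meets the environment; /legiagapnik/ is unchanged.
Rule 3 (final i-epenthesis): the form ends in the consonant /k/, so [i] is inserted word-finally. /legiagapnik/ → legiagapniki.

legiagapniki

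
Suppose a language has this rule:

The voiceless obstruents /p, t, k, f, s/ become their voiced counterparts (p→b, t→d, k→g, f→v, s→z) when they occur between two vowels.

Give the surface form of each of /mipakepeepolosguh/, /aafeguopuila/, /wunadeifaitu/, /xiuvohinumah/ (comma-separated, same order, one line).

mibagebeebolosguh, aaveguobuila, wunadeivaidu, xiuvohinumah

/mipakepeepolosguh/: /p/ is a voiceless obstruent between vowels /i/ and /a/, so it voices to [b]. /k/ is a voiceless obstruent between vowels /a/ and /e/, so it voices to [g]. /p/ is a voiceless obstruent between vowels /e/ and /e/, so it voices to [b]. /p/ is a voiceless obstruent between vowels /e/ and /o/, so it voices to [b]. → [mibagebeebolosguh].
/aafeguopuila/: /f/ is a voiceless obstruent between vowels /a/ and /e/, so it voices to [v]. /p/ is a voiceless obstruent between vowels /o/ and /u/, so it voices to [b]. → [aaveguobuila].
/wunadeifaitu/: /f/ is a voiceless obstruent between vowels /i/ and /a/, so it voices to [v]. /t/ is a voiceless obstruent between vowels /i/ and /u/, so it voices to [d]. → [wunadeivaidu].
/xiuvohinumah/: the rule's environment is not met; surfaces unchanged as [xiuvohinumah].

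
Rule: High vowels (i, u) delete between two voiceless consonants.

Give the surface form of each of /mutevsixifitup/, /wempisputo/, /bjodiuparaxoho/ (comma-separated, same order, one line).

mutevsxftp, wempspto, bjodiuparaxoho

/mutevsixifitup/: /i/ is a high vowel flanked by voiceless consonants /s/ and /x/, so it deletes. /i/ is a high vowel flanked by voiceless consonants /x/ and /f/, so it deletes. /i/ is a high vowel flanked by voiceless consonants /f/ and /t/, so it deletes. /u/ is a high vowel flanked by voiceless consonants /t/ and /p/, so it deletes. → [mutevsxftp].
/wempisputo/: /i/ is a high vowel flanked by voiceless consonants /p/ and /s/, so it deletes. /u/ is a high vowel flanked by voiceless consonants /p/ and /t/, so it deletes. → [wempspto].
/bjodiuparaxoho/: the rule's environment is not met; surfaces unchanged as [bjodiuparaxoho].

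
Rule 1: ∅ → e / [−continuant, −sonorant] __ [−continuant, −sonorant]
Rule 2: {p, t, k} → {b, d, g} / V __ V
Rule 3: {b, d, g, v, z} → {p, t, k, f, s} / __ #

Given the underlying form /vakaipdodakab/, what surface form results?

vagaibedodagap

Rule 1 (stop-cluster e-epenthesis): /p/ and /d/ form a stop–stop cluster, so [e] is inserted between them. /vakaipdodakab/ → vakaipedodakab.
Rule 2 (intervocalic voicing): /k/ is a voiceless stop between vowels /a/ and /a/, so it voices to [g]. /p/ is a voiceless stop between vowels /i/ and /e/, so it voices to [b]. /k/ is a voiceless stop between vowels /a/ and /a/, so it voices to [g]. /vakaipedodakab/ → vagaibedodagab.
Rule 3 (final devoicing): /b/ is a voiced obstruent in word-final position, so it devoices to [p]. /vagaibedodagab/ → vagaibedodagap.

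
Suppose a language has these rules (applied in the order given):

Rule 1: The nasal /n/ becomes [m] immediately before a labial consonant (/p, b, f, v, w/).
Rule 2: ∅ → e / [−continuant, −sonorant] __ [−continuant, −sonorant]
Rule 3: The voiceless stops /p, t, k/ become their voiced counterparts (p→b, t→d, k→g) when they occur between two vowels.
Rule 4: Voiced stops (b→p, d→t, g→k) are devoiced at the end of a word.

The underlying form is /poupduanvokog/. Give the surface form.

Rule 1 (nasal place assimilation): /n/ precedes the labial consonant /v/, so it assimilates in place to [m]. /poupduanvokog/ → poupduamvokog.
Rule 2 (stop-cluster e-epenthesis): /p/ and /d/ form a stop–stop cluster, so [e] is inserted between them. /poupduamvokog/ → poupeduamvokog.
Rule 3 (intervocalic voicing): /p/ is a voiceless stop between vowels /u/ and /e/, so it voices to [b]. /k/ is a voiceless stop between vowels /o/ and /o/, so it voices to [g]. /poupeduamvokog/ → poubeduamvogog.
Rule 4 (final devoicing): /g/ is a voiced stop in word-final position, so it devoices to [k]. /poubeduamvogog/ → poubeduamvogok.

poubeduamvogok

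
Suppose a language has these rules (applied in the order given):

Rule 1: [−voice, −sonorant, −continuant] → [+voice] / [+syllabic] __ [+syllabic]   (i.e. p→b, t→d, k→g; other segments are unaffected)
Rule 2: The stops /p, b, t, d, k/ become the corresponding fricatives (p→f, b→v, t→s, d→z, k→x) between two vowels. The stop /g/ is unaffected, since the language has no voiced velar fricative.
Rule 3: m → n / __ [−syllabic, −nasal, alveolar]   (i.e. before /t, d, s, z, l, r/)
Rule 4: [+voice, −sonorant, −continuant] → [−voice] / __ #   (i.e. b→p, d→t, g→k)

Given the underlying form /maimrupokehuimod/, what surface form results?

mainruvogehuimot

Rule 1 (intervocalic voicing): /p/ is a voiceless stop between vowels /u/ and /o/, so it voices to [b]. /k/ is a voiceless stop between vowels /o/ and /e/, so it voices to [g]. /maimrupokehuimod/ → maimrubogehuimod.
Rule 2 (intervocalic spirantization): /b/ is a stop between vowels /u/ and /o/, so it spirantizes to the fricative [v]. /maimrubogehuimod/ → maimruvogehuimod.
Rule 3 (nasal place assimilation): /m/ precedes the alveolar consonant /r/, so it assimilates in place to [n]. /maimruvogehuimod/ → mainruvogehuimod.
Rule 4 (final devoicing): /d/ is a voiced stop in word-final position, so it devoices to [t]. /mainruvogehuimod/ → mainruvogehuimot.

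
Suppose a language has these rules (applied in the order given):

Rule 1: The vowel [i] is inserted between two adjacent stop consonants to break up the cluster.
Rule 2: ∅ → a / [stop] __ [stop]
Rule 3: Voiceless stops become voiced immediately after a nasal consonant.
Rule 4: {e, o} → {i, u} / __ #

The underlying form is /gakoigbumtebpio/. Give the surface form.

Rule 1 (stop-cluster i-epenthesis): /g/ and /b/ form a stop–stop cluster, so [i] is inserted between them. /b/ and /p/ form a stop–stop cluster, so [i] is inserted between them. /gakoigbumtebpio/ → gakoigibumtebipio.
Rule 2 (stop-cluster a-epenthesis): no segment meets the environment; /gakoigibumtebipio/ is unchanged.
Rule 3 (post-nasal voicing): /t/ is a voiceless stop immediately after the nasal /m/, so it voices to [d]. /gakoigibumtebipio/ → gakoigibumdebipio.
Rule 4 (final vowel raising): /o/ is a mid vowel in word-final position, so it raises to [u]. /gakoigibumdebipio/ → gakoigibumdebipiu.

gakoigibumdebipiu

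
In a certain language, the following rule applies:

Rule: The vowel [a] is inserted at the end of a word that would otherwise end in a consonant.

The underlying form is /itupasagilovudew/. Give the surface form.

the form ends in the consonant /w/, so [a] is inserted word-finally.
Surface form: [itupasagilovudewa].

itupasagilovudewa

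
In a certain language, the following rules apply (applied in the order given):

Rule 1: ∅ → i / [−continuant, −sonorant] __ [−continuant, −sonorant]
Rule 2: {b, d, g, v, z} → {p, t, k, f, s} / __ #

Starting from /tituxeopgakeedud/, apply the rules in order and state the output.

Rule 1 (stop-cluster i-epenthesis): /p/ and /g/ form a stop–stop cluster, so [i] is inserted between them. /tituxeopgakeedud/ → tituxeopigakeedud.
Rule 2 (final devoicing): /d/ is a voiced obstruent in word-final position, so it devoices to [t]. /tituxeopigakeedud/ → tituxeopigakeedut.

tituxeopigakeedut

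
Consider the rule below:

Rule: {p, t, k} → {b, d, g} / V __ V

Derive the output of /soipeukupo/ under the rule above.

soibeugubo

/p/ is a voiceless stop between vowels /i/ and /e/, so it voices to [b].
/k/ is a voiceless stop between vowels /u/ and /u/, so it voices to [g].
/p/ is a voiceless stop between vowels /u/ and /o/, so it voices to [b].
Surface form: [soibeugubo].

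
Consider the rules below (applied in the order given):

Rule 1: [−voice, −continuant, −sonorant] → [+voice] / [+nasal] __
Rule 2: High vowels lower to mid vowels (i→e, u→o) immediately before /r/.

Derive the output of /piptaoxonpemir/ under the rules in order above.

piptaoxonbemer

Rule 1 (post-nasal voicing): /p/ is a voiceless stop immediately after the nasal /n/, so it voices to [b]. /piptaoxonpemir/ → piptaoxonbemir.
Rule 2 (pre-rhotic lowering): /i/ is a high vowel immediately before /r/, so it lowers to [e]. /piptaoxonbemir/ → piptaoxonbemer.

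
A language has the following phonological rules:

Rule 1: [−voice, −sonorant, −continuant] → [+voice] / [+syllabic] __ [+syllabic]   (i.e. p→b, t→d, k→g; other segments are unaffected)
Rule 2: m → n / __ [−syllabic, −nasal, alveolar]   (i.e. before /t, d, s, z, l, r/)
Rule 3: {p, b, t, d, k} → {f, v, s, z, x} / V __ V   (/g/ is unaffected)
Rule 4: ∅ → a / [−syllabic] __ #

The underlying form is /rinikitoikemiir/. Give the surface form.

rinigizoigemiira

Rule 1 (intervocalic voicing): /k/ is a voiceless stop between vowels /i/ and /i/, so it voices to [g]. /t/ is a voiceless stop between vowels /i/ and /o/, so it voices to [d]. /k/ is a voiceless stop between vowels /i/ and /e/, so it voices to [g]. /rinikitoikemiir/ → rinigidoigemiir.
Rule 2 (nasal place assimilation): no segment meets the environment; /rinigidoigemiir/ is unchanged.
Rule 3 (intervocalic spirantization): /d/ is a stop between vowels /i/ and /o/, so it spirantizes to the fricative [z]. /rinigidoigemiir/ → rinigizoigemiir.
Rule 4 (final a-epenthesis): the form ends in the consonant /r/, so [a] is inserted word-finally. /rinigizoigemiir/ → rinigizoigemiira.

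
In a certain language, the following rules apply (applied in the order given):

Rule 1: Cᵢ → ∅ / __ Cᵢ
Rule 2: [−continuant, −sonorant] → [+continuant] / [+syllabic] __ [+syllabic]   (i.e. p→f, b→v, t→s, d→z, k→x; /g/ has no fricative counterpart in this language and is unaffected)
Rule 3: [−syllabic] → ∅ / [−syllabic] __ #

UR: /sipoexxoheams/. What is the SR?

Rule 1 (degemination): /xx/ is a geminate; the first /x/ deletes. /sipoexxoheams/ → sipoexoheams.
Rule 2 (intervocalic spirantization): /p/ is a stop between vowels /i/ and /o/, so it spirantizes to the fricative [f]. /sipoexoheams/ → sifoexoheams.
Rule 3 (final cluster simplification): /s/ is the second consonant of a word-final cluster /ms/, so it deletes. /sifoexoheams/ → sifoexoheam.

sifoexoheam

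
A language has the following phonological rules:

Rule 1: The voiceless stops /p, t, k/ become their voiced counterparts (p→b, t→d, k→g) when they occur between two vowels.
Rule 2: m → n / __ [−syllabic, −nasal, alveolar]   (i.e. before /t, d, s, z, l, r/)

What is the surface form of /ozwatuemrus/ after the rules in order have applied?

ozwaduenrus

Rule 1 (intervocalic voicing): /t/ is a voiceless stop between vowels /a/ and /u/, so it voices to [d]. /ozwatuemrus/ → ozwaduemrus.
Rule 2 (nasal place assimilation): /m/ precedes the alveolar consonant /r/, so it assimilates in place to [n]. /ozwaduemrus/ → ozwaduenrus.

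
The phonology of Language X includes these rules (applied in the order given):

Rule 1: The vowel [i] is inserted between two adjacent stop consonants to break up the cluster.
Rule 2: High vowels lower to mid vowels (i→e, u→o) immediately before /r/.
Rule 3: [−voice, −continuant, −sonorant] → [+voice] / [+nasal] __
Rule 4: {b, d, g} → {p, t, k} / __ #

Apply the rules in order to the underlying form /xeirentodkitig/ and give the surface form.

Rule 1 (stop-cluster i-epenthesis): /d/ and /k/ form a stop–stop cluster, so [i] is inserted between them. /xeirentodkitig/ → xeirentodikitig.
Rule 2 (pre-rhotic lowering): /i/ is a high vowel immediately before /r/, so it lowers to [e]. /xeirentodikitig/ → xeerentodikitig.
Rule 3 (post-nasal voicing): /t/ is a voiceless stop immediately after the nasal /n/, so it voices to [d]. /xeerentodikitig/ → xeerendodikitig.
Rule 4 (final devoicing): /g/ is a voiced stop in word-final position, so it devoices to [k]. /xeerendodikitig/ → xeerendodikitik.

xeerendodikitik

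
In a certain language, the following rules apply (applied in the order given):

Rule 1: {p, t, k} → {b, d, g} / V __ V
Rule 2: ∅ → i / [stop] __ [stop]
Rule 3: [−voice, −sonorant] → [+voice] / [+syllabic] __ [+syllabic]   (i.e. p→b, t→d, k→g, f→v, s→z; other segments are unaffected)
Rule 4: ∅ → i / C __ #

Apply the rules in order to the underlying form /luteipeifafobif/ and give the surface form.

ludeibeivavobifi

Rule 1 (intervocalic voicing): /t/ is a voiceless stop between vowels /u/ and /e/, so it voices to [d]. /p/ is a voiceless stop between vowels /i/ and /e/, so it voices to [b]. /luteipeifafobif/ → ludeibeifafobif.
Rule 2 (stop-cluster i-epenthesis): no segment meets the environment; /ludeibeifafobif/ is unchanged.
Rule 3 (intervocalic voicing): /f/ is a voiceless obstruent between vowels /i/ and /a/, so it voices to [v]. /f/ is a voiceless obstruent between vowels /a/ and /o/, so it voices to [v]. /ludeibeifafobif/ → ludeibeivavobif.
Rule 4 (final i-epenthesis): the form ends in the consonant /f/, so [i] is inserted word-finally. /ludeibeivavobif/ → ludeibeivavobifi.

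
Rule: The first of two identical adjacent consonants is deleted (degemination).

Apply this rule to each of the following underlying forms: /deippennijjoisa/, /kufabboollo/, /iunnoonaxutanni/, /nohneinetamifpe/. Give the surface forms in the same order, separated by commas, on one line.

/deippennijjoisa/: /pp/ is a geminate; the first /p/ deletes. /nn/ is a geminate; the first /n/ deletes. /jj/ is a geminate; the first /j/ deletes. → [deipenijoisa].
/kufabboollo/: /bb/ is a geminate; the first /b/ deletes. /ll/ is a geminate; the first /l/ deletes. → [kufaboolo].
/iunnoonaxutanni/: /nn/ is a geminate; the first /n/ deletes. /nn/ is a geminate; the first /n/ deletes. → [iunoonaxutani].
/nohneinetamifpe/: the rule's environment is not met; surfaces unchanged as [nohneinetamifpe].

deipenijoisa, kufaboolo, iunoonaxutani, nohneinetamifpe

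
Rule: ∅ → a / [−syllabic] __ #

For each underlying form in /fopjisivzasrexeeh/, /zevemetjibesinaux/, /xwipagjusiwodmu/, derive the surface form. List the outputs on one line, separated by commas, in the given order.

/fopjisivzasrexeeh/: the form ends in the consonant /h/, so [a] is inserted word-finally. → [fopjisivzasrexeeha].
/zevemetjibesinaux/: the form ends in the consonant /x/, so [a] is inserted word-finally. → [zevemetjibesinauxa].
/xwipagjusiwodmu/: the rule's environment is not met; surfaces unchanged as [xwipagjusiwodmu].

fopjisivzasrexeeha, zevemetjibesinauxa, xwipagjusiwodmu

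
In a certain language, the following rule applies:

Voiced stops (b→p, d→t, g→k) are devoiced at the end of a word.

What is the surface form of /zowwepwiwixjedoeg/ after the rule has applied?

Scanning /zowwepwiwixjedoeg/: /d/ at position 14 is not in the conditioning environment; /g/ is a voiced stop in word-final position, so it devoices to [k].
Result: [zowwepwiwixjedoek].

zowwepwiwixjedoek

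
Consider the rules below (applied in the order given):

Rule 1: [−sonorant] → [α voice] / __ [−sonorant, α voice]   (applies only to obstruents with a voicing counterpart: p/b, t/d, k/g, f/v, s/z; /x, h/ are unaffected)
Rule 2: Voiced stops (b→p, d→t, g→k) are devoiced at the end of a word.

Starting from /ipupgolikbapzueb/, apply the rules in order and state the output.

Rule 1 (regressive voicing assimilation): /p/ precedes the voiced obstruent /g/, so it voices to [b] by assimilation. /k/ precedes the voiced obstruent /b/, so it voices to [g] by assimilation. /p/ precedes the voiced obstruent /z/, so it voices to [b] by assimilation. /ipupgolikbapzueb/ → ipubgoligbabzueb.
Rule 2 (final devoicing): /b/ is a voiced stop in word-final position, so it devoices to [p]. /ipubgoligbabzueb/ → ipubgoligbabzuep.

ipubgoligbabzuep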